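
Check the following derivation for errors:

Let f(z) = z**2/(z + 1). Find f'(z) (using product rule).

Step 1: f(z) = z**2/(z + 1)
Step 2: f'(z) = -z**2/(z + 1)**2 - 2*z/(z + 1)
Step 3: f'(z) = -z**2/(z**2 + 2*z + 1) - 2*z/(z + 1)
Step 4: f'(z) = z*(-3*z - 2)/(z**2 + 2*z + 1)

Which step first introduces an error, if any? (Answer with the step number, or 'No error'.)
Step 2

Step 2 is incorrect due to a sign flip.
The step shows: -z**2/(z + 1)**2 - 2*z/(z + 1)
The correct value should be: -z**2/(z + 1)**2 + 2*z/(z + 1)

Explanation: The sign of one term was flipped: the term 2*z/(z + 1) was incorrectly written as -2*z/(z + 1)
The later steps are derived from this incorrect expression, so the error originates in Step 2.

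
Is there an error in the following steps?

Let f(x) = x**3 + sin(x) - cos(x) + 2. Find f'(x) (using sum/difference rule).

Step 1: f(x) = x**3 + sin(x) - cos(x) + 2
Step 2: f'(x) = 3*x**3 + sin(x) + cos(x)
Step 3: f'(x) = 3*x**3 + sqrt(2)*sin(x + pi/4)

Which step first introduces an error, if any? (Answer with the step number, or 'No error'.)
Step 2

Step 2 is incorrect due to a wrong exponent.
The step shows: 3*x**3 + sin(x) + cos(x)
The correct value should be: 3*x**2 + sin(x) + cos(x)

Explanation: The exponent 2 on x was incorrectly written as 3: the term 3*x**2 was incorrectly written as 3*x**3
The later steps are derived from this incorrect expression, so the error originates in Step 2.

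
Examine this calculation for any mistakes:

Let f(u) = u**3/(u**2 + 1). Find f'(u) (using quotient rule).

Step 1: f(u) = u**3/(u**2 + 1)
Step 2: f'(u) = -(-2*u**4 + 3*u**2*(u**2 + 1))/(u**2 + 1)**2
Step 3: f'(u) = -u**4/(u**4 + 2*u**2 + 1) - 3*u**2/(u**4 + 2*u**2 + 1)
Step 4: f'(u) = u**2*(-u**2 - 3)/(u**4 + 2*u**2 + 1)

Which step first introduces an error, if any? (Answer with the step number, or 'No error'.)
Step 2

Step 2 is incorrect due to a sign flip.
The step shows: -(-2*u**4 + 3*u**2*(u**2 + 1))/(u**2 + 1)**2
The correct value should be: (-2*u**4 + 3*u**2*(u**2 + 1))/(u**2 + 1)**2

Explanation: The sign of the whole expression was flipped: the term (-2*u**4 + 3*u**2*(u**2 + 1))/(u**2 + 1)**2 was incorrectly written as -(-2*u**4 + 3*u**2*(u**2 + 1))/(u**2 + 1)**2
The later steps are derived from this incorrect expression, so the error originates in Step 2.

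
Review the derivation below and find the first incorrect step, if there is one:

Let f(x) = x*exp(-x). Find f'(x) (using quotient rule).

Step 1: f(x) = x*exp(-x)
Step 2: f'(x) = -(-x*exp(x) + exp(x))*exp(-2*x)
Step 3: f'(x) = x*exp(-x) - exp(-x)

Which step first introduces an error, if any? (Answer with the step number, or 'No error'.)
Step 2

Step 2 is incorrect due to a sign flip.
The step shows: -(-x*exp(x) + exp(x))*exp(-2*x)
The correct value should be: (-x*exp(x) + exp(x))*exp(-2*x)

Explanation: The sign of the whole expression was flipped: the term (-x*exp(x) + exp(x))*exp(-2*x) was incorrectly written as -(-x*exp(x) + exp(x))*exp(-2*x)
The later steps are derived from this incorrect expression, so the error originates in Step 2.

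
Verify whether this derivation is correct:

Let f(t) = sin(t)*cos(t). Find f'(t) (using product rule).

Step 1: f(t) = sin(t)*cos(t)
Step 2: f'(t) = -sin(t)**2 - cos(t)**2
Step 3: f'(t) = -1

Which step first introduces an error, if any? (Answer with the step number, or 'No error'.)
Step 2

Step 2 is incorrect due to a sign flip.
The step shows: -sin(t)**2 - cos(t)**2
The correct value should be: -sin(t)**2 + cos(t)**2

Explanation: The sign of one term was flipped: the term cos(t)**2 was incorrectly written as -cos(t)**2
The later steps are derived from this incorrect expression, so the error originates in Step 2.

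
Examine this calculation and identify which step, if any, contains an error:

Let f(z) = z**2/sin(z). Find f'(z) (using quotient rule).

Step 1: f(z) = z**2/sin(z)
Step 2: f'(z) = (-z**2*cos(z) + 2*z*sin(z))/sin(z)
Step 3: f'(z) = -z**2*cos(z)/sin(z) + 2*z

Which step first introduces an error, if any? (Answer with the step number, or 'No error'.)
Step 2

Step 2 is incorrect due to a wrong exponent.
The step shows: (-z**2*cos(z) + 2*z*sin(z))/sin(z)
The correct value should be: (-z**2*cos(z) + 2*z*sin(z))/sin(z)**2

Explanation: The exponent -2 on sin(z) was incorrectly written as -1: the term (-z**2*cos(z) + 2*z*sin(z))/sin(z)**2 was incorrectly written as (-z**2*cos(z) + 2*z*sin(z))/sin(z)
The later steps are derived from this incorrect expression, so the error originates in Step 2.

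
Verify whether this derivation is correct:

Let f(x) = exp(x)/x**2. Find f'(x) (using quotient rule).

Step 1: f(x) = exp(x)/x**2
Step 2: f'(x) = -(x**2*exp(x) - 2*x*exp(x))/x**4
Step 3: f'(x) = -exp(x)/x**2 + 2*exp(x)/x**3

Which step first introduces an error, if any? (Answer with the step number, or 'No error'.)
Step 2

Step 2 is incorrect due to a sign flip.
The step shows: -(x**2*exp(x) - 2*x*exp(x))/x**4
The correct value should be: (x**2*exp(x) - 2*x*exp(x))/x**4

Explanation: The sign of the whole expression was flipped: the term (x**2*exp(x) - 2*x*exp(x))/x**4 was incorrectly written as -(x**2*exp(x) - 2*x*exp(x))/x**4
The later steps are derived from this incorrect expression, so the error originates in Step 2.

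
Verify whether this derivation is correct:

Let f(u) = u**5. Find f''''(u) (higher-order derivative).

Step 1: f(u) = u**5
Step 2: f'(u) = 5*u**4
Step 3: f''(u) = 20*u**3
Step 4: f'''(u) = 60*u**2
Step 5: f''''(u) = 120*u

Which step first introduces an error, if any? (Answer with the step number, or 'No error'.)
No error

All steps in this derivation are correct.
The final answer f''''(u) = 120*u is valid.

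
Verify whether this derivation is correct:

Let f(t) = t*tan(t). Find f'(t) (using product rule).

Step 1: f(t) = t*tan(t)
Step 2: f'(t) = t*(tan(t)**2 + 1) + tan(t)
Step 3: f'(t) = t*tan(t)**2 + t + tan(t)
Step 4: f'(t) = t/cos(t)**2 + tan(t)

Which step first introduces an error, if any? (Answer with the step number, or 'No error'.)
No error

All steps in this derivation are correct.
The final answer f'(t) = t/cos(t)**2 + tan(t) is valid.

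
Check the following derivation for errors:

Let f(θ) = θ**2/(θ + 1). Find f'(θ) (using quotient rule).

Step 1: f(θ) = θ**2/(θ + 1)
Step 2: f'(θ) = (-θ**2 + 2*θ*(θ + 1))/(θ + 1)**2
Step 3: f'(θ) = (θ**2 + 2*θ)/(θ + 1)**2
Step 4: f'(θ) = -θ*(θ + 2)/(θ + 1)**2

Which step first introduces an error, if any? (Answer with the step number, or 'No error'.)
Step 4

Step 4 is incorrect due to a sign flip.
The step shows: -θ*(θ + 2)/(θ + 1)**2
The correct value should be: θ*(θ + 2)/(θ + 1)**2

Explanation: The sign of the whole expression was flipped: the term θ*(θ + 2)/(θ + 1)**2 was incorrectly written as -θ*(θ + 2)/(θ + 1)**2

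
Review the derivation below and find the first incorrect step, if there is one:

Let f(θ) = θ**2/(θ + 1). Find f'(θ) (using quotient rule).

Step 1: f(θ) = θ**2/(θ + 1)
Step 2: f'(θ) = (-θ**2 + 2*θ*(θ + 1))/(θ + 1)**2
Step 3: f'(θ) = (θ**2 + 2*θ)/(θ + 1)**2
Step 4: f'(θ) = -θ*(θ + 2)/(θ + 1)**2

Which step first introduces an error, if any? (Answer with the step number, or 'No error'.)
Step 4

Step 4 is incorrect due to a sign flip.
The step shows: -θ*(θ + 2)/(θ + 1)**2
The correct value should be: θ*(θ + 2)/(θ + 1)**2

Explanation: The sign of the whole expression was flipped: the term θ*(θ + 2)/(θ + 1)**2 was incorrectly written as -θ*(θ + 2)/(θ + 1)**2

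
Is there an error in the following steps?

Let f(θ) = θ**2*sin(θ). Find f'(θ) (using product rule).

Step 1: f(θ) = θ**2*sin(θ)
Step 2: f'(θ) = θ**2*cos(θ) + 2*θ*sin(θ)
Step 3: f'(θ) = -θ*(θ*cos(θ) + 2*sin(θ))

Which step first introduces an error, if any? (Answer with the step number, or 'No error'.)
Step 3

Step 3 is incorrect due to a sign flip.
The step shows: -θ*(θ*cos(θ) + 2*sin(θ))
The correct value should be: θ*(θ*cos(θ) + 2*sin(θ))

Explanation: The sign of the whole expression was flipped: the term θ*(θ*cos(θ) + 2*sin(θ)) was incorrectly written as -θ*(θ*cos(θ) + 2*sin(θ))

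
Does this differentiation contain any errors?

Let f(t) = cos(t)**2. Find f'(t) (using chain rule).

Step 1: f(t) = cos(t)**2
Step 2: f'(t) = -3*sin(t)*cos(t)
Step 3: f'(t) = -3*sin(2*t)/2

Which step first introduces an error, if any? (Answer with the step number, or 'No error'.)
Step 2

Step 2 is incorrect due to a wrong coefficient.
The step shows: -3*sin(t)*cos(t)
The correct value should be: -2*sin(t)*cos(t)

Explanation: The coefficient -2 was incorrectly written as -3: the term -2*sin(t)*cos(t) was incorrectly written as -3*sin(t)*cos(t)
The later steps are derived from this incorrect expression, so the error originates in Step 2.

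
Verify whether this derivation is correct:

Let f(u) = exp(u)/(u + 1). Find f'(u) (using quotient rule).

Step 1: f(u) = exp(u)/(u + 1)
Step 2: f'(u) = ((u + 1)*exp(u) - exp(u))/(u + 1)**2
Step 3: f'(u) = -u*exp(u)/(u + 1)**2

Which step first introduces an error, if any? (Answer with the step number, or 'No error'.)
Step 3

Step 3 is incorrect due to a sign flip.
The step shows: -u*exp(u)/(u + 1)**2
The correct value should be: u*exp(u)/(u + 1)**2

Explanation: The sign of the whole expression was flipped: the term u*exp(u)/(u + 1)**2 was incorrectly written as -u*exp(u)/(u + 1)**2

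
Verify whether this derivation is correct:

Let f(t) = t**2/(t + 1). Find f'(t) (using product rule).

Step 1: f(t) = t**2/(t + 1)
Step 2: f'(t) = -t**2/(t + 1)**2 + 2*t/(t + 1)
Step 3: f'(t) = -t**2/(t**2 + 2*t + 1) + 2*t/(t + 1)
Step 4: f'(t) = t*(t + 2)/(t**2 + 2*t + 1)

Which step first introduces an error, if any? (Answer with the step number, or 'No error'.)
No error

All steps in this derivation are correct.
The final answer f'(t) = t*(t + 2)/(t**2 + 2*t + 1) is valid.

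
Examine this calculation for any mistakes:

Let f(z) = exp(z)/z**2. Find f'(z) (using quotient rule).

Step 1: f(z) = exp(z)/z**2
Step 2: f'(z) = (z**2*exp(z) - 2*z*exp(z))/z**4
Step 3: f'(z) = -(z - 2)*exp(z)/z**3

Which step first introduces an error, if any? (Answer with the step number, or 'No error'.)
Step 3

Step 3 is incorrect due to a sign flip.
The step shows: -(z - 2)*exp(z)/z**3
The correct value should be: (z - 2)*exp(z)/z**3

Explanation: The sign of the whole expression was flipped: the term (z - 2)*exp(z)/z**3 was incorrectly written as -(z - 2)*exp(z)/z**3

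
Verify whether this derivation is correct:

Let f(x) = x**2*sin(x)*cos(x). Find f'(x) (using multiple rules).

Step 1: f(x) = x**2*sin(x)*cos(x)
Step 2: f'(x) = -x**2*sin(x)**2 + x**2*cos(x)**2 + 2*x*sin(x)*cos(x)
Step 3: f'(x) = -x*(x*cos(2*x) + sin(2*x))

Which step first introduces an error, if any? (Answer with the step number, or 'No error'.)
Step 3

Step 3 is incorrect due to a sign flip.
The step shows: -x*(x*cos(2*x) + sin(2*x))
The correct value should be: x*(x*cos(2*x) + sin(2*x))

Explanation: The sign of the whole expression was flipped: the term x*(x*cos(2*x) + sin(2*x)) was incorrectly written as -x*(x*cos(2*x) + sin(2*x))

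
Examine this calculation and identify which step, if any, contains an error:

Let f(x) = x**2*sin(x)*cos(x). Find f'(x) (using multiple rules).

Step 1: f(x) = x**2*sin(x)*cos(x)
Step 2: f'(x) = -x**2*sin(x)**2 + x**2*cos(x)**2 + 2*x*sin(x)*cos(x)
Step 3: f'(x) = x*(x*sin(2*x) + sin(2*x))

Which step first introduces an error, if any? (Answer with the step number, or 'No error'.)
Step 3

Step 3 is incorrect due to a wrong trig function.
The step shows: x*(x*sin(2*x) + sin(2*x))
The correct value should be: x*(x*cos(2*x) + sin(2*x))

Explanation: cos(2*x) was incorrectly written as sin(2*x): the term x*(x*cos(2*x) + sin(2*x)) was incorrectly written as x*(x*sin(2*x) + sin(2*x))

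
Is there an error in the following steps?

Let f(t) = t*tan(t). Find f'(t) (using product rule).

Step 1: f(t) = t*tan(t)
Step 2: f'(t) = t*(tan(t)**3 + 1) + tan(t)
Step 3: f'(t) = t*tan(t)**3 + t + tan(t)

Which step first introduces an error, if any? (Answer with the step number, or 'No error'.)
Step 2

Step 2 is incorrect due to a wrong exponent.
The step shows: t*(tan(t)**3 + 1) + tan(t)
The correct value should be: t*(tan(t)**2 + 1) + tan(t)

Explanation: The exponent 2 on tan(t) was incorrectly written as 3: the term t*(tan(t)**2 + 1) was incorrectly written as t*(tan(t)**3 + 1)
The later steps are derived from this incorrect expression, so the error originates in Step 2.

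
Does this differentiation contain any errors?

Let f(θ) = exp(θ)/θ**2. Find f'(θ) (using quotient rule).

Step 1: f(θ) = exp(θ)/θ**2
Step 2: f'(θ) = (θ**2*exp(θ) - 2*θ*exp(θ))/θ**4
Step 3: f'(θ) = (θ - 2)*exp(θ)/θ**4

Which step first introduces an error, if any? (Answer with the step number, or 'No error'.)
Step 3

Step 3 is incorrect due to a wrong exponent.
The step shows: (θ - 2)*exp(θ)/θ**4
The correct value should be: (θ - 2)*exp(θ)/θ**3

Explanation: The exponent -3 on θ was incorrectly written as -4: the term (θ - 2)*exp(θ)/θ**3 was incorrectly written as (θ - 2)*exp(θ)/θ**4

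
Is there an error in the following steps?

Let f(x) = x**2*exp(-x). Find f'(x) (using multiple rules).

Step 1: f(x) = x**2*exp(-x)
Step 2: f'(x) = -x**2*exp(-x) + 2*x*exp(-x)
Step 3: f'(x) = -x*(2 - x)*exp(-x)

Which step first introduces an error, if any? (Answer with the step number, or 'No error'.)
Step 3

Step 3 is incorrect due to a sign flip.
The step shows: -x*(2 - x)*exp(-x)
The correct value should be: x*(2 - x)*exp(-x)

Explanation: The sign of the whole expression was flipped: the term x*(2 - x)*exp(-x) was incorrectly written as -x*(2 - x)*exp(-x)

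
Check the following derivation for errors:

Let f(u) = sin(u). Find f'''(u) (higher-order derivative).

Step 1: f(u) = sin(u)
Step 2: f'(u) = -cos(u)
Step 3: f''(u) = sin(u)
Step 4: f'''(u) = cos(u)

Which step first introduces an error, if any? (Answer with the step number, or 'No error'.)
Step 2

Step 2 is incorrect due to a sign flip.
The step shows: -cos(u)
The correct value should be: cos(u)

Explanation: The sign of the whole expression was flipped: the term cos(u) was incorrectly written as -cos(u)
The later steps are derived from this incorrect expression, so the error originates in Step 2.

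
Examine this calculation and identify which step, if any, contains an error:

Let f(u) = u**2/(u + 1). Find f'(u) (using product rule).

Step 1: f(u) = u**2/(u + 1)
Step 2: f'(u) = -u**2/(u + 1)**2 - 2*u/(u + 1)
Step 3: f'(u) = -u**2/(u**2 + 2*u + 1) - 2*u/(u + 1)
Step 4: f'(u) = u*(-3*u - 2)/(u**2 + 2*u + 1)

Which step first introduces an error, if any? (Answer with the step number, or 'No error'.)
Step 2

Step 2 is incorrect due to a sign flip.
The step shows: -u**2/(u + 1)**2 - 2*u/(u + 1)
The correct value should be: -u**2/(u + 1)**2 + 2*u/(u + 1)

Explanation: The sign of one term was flipped: the term 2*u/(u + 1) was incorrectly written as -2*u/(u + 1)
The later steps are derived from this incorrect expression, so the error originates in Step 2.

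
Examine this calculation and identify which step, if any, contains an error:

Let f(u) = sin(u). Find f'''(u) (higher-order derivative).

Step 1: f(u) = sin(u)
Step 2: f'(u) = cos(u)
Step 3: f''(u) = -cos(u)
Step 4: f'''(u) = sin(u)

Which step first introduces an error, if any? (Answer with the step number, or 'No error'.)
Step 3

Step 3 is incorrect due to a wrong trig function.
The step shows: -cos(u)
The correct value should be: -sin(u)

Explanation: sin(u) was incorrectly written as cos(u): the term -sin(u) was incorrectly written as -cos(u)
The later steps are derived from this incorrect expression, so the error originates in Step 3.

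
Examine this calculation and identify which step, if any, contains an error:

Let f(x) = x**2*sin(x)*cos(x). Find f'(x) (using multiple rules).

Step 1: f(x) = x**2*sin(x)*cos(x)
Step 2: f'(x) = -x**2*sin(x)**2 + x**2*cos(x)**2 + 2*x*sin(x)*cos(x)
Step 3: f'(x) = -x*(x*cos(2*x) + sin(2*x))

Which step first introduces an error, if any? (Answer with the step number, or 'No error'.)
Step 3

Step 3 is incorrect due to a sign flip.
The step shows: -x*(x*cos(2*x) + sin(2*x))
The correct value should be: x*(x*cos(2*x) + sin(2*x))

Explanation: The sign of the whole expression was flipped: the term x*(x*cos(2*x) + sin(2*x)) was incorrectly written as -x*(x*cos(2*x) + sin(2*x))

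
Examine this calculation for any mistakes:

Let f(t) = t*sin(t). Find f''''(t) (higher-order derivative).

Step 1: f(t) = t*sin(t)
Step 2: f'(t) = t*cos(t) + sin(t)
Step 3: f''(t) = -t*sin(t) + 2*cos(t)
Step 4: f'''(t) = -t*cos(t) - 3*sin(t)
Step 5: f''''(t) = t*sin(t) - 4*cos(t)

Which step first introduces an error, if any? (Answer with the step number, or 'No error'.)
No error

All steps in this derivation are correct.
The final answer f''''(t) = t*sin(t) - 4*cos(t) is valid.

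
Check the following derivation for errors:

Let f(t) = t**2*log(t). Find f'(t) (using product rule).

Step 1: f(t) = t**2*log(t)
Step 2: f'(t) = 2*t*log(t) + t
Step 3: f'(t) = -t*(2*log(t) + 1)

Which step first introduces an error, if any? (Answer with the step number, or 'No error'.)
Step 3

Step 3 is incorrect due to a sign flip.
The step shows: -t*(2*log(t) + 1)
The correct value should be: t*(2*log(t) + 1)

Explanation: The sign of the whole expression was flipped: the term t*(2*log(t) + 1) was incorrectly written as -t*(2*log(t) + 1)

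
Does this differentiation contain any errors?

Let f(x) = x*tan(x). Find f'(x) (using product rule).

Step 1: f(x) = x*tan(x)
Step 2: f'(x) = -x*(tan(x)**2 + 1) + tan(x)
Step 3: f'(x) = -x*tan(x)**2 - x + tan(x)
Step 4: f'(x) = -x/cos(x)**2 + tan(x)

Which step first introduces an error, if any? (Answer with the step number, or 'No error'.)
Step 2

Step 2 is incorrect due to a sign flip.
The step shows: -x*(tan(x)**2 + 1) + tan(x)
The correct value should be: x*(tan(x)**2 + 1) + tan(x)

Explanation: The sign of one term was flipped: the term x*(tan(x)**2 + 1) was incorrectly written as -x*(tan(x)**2 + 1)
The later steps are derived from this incorrect expression, so the error originates in Step 2.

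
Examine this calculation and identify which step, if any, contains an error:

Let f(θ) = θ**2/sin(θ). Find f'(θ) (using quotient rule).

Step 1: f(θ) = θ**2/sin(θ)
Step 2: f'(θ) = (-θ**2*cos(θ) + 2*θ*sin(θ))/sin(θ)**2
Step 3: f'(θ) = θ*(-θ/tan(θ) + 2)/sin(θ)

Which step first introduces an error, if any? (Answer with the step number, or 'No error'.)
No error

All steps in this derivation are correct.
The final answer f'(θ) = θ*(-θ/tan(θ) + 2)/sin(θ) is valid.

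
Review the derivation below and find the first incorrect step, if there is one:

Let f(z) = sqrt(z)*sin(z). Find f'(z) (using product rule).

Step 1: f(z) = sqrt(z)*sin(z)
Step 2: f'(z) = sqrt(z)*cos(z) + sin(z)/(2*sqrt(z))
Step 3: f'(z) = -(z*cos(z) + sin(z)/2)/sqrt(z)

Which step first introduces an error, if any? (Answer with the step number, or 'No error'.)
Step 3

Step 3 is incorrect due to a sign flip.
The step shows: -(z*cos(z) + sin(z)/2)/sqrt(z)
The correct value should be: (z*cos(z) + sin(z)/2)/sqrt(z)

Explanation: The sign of the whole expression was flipped: the term (z*cos(z) + sin(z)/2)/sqrt(z) was incorrectly written as -(z*cos(z) + sin(z)/2)/sqrt(z)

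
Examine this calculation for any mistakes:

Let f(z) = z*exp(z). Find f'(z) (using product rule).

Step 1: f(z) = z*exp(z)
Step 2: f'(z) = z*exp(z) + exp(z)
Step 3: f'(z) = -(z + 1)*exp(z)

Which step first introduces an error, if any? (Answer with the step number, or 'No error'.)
Step 3

Step 3 is incorrect due to a sign flip.
The step shows: -(z + 1)*exp(z)
The correct value should be: (z + 1)*exp(z)

Explanation: The sign of the whole expression was flipped: the term (z + 1)*exp(z) was incorrectly written as -(z + 1)*exp(z)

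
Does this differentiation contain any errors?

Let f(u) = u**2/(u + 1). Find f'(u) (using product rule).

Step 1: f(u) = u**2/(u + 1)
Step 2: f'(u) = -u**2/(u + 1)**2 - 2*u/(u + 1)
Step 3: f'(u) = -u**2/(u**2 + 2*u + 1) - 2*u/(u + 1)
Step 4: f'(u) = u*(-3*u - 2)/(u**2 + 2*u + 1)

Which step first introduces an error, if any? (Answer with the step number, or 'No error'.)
Step 2

Step 2 is incorrect due to a sign flip.
The step shows: -u**2/(u + 1)**2 - 2*u/(u + 1)
The correct value should be: -u**2/(u + 1)**2 + 2*u/(u + 1)

Explanation: The sign of one term was flipped: the term 2*u/(u + 1) was incorrectly written as -2*u/(u + 1)
The later steps are derived from this incorrect expression, so the error originates in Step 2.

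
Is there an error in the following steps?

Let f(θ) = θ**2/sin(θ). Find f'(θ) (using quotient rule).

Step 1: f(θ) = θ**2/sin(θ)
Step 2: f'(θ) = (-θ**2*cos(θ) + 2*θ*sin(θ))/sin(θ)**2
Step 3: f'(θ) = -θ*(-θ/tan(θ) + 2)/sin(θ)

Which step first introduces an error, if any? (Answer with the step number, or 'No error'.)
Step 3

Step 3 is incorrect due to a sign flip.
The step shows: -θ*(-θ/tan(θ) + 2)/sin(θ)
The correct value should be: θ*(-θ/tan(θ) + 2)/sin(θ)

Explanation: The sign of the whole expression was flipped: the term θ*(-θ/tan(θ) + 2)/sin(θ) was incorrectly written as -θ*(-θ/tan(θ) + 2)/sin(θ)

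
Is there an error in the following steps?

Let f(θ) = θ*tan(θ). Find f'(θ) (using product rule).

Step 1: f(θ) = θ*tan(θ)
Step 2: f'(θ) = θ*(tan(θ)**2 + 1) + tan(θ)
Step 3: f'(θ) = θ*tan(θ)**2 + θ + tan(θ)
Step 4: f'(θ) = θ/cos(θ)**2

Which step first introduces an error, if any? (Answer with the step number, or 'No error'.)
Step 4

Step 4 is incorrect due to a dropped term.
The step shows: θ/cos(θ)**2
The correct value should be: θ/cos(θ)**2 + tan(θ)

Explanation: A term was dropped: the term tan(θ) was incorrectly omitted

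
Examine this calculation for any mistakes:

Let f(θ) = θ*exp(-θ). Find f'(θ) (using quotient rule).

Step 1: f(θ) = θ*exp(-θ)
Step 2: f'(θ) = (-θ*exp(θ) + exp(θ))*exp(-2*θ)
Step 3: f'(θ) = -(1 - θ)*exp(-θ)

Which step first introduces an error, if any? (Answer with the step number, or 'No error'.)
Step 3

Step 3 is incorrect due to a sign flip.
The step shows: -(1 - θ)*exp(-θ)
The correct value should be: (1 - θ)*exp(-θ)

Explanation: The sign of the whole expression was flipped: the term (1 - θ)*exp(-θ) was incorrectly written as -(1 - θ)*exp(-θ)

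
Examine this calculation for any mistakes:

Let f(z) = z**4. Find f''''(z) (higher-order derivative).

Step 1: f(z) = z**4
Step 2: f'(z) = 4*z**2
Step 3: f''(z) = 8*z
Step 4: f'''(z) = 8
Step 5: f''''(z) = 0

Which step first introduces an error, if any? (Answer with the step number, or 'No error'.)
Step 2

Step 2 is incorrect due to a wrong exponent.
The step shows: 4*z**2
The correct value should be: 4*z**3

Explanation: The exponent 3 on z was incorrectly written as 2: the term 4*z**3 was incorrectly written as 4*z**2
The later steps are derived from this incorrect expression, so the error originates in Step 2.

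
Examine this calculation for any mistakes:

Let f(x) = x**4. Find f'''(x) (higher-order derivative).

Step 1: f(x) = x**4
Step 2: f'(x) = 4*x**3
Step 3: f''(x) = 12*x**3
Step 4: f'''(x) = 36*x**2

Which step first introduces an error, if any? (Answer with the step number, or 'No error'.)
Step 3

Step 3 is incorrect due to a wrong exponent.
The step shows: 12*x**3
The correct value should be: 12*x**2

Explanation: The exponent 2 on x was incorrectly written as 3: the term 12*x**2 was incorrectly written as 12*x**3
The later steps are derived from this incorrect expression, so the error originates in Step 3.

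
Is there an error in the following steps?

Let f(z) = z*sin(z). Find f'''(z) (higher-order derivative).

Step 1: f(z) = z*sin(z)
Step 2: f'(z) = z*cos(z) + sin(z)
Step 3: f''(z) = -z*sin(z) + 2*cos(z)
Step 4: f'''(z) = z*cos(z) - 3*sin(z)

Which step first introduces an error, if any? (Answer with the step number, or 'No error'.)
Step 4

Step 4 is incorrect due to a sign flip.
The step shows: z*cos(z) - 3*sin(z)
The correct value should be: -z*cos(z) - 3*sin(z)

Explanation: The sign of one term was flipped: the term -z*cos(z) was incorrectly written as z*cos(z)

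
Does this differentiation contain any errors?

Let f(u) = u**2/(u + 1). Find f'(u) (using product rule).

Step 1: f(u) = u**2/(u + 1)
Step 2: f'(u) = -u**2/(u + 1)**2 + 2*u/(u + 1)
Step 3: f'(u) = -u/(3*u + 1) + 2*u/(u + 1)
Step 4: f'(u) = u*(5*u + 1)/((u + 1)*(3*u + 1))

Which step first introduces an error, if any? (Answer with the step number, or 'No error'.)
Step 3

Step 3 is incorrect due to a wrong exponent.
The step shows: -u/(3*u + 1) + 2*u/(u + 1)
The correct value should be: -u**2/(u**2 + 2*u + 1) + 2*u/(u + 1)

Explanation: The exponent 2 on u was incorrectly written as 1: the term -u**2/(u**2 + 2*u + 1) was incorrectly written as -u/(3*u + 1)
The later steps are derived from this incorrect expression, so the error originates in Step 3.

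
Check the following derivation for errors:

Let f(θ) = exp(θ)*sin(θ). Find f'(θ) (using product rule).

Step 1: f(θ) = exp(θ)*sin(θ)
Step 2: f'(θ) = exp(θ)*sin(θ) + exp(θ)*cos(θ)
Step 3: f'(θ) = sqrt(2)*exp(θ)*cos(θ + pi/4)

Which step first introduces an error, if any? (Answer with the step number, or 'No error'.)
Step 3

Step 3 is incorrect due to a wrong trig function.
The step shows: sqrt(2)*exp(θ)*cos(θ + pi/4)
The correct value should be: sqrt(2)*exp(θ)*sin(θ + pi/4)

Explanation: sin(θ + pi/4) was incorrectly written as cos(θ + pi/4): the term sqrt(2)*exp(θ)*sin(θ + pi/4) was incorrectly written as sqrt(2)*exp(θ)*cos(θ + pi/4)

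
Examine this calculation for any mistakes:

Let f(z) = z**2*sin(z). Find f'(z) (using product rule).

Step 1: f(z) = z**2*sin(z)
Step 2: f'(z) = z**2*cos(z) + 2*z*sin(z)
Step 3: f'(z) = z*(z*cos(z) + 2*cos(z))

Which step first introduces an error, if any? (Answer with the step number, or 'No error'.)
Step 3

Step 3 is incorrect due to a wrong trig function.
The step shows: z*(z*cos(z) + 2*cos(z))
The correct value should be: z*(z*cos(z) + 2*sin(z))

Explanation: sin(z) was incorrectly written as cos(z): the term z*(z*cos(z) + 2*sin(z)) was incorrectly written as z*(z*cos(z) + 2*cos(z))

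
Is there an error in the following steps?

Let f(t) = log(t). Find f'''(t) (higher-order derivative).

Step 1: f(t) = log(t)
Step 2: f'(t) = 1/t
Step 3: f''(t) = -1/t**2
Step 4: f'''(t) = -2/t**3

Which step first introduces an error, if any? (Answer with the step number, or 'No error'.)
Step 4

Step 4 is incorrect due to a sign flip.
The step shows: -2/t**3
The correct value should be: 2/t**3

Explanation: The sign of the whole expression was flipped: the term 2/t**3 was incorrectly written as -2/t**3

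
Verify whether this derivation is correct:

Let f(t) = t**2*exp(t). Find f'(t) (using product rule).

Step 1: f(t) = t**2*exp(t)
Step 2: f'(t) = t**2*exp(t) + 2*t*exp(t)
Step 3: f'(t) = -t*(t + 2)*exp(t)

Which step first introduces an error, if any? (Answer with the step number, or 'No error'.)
Step 3

Step 3 is incorrect due to a sign flip.
The step shows: -t*(t + 2)*exp(t)
The correct value should be: t*(t + 2)*exp(t)

Explanation: The sign of the whole expression was flipped: the term t*(t + 2)*exp(t) was incorrectly written as -t*(t + 2)*exp(t)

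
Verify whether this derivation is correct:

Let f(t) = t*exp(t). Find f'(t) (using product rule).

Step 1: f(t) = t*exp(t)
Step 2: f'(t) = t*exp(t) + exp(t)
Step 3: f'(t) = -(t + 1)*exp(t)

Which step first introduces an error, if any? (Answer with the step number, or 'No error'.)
Step 3

Step 3 is incorrect due to a sign flip.
The step shows: -(t + 1)*exp(t)
The correct value should be: (t + 1)*exp(t)

Explanation: The sign of the whole expression was flipped: the term (t + 1)*exp(t) was incorrectly written as -(t + 1)*exp(t)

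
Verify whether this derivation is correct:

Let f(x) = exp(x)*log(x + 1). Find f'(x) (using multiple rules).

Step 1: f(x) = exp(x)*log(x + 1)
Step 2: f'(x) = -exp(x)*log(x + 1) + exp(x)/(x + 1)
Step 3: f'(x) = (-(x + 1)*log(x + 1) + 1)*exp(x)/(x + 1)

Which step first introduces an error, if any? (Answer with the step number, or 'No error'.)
Step 2

Step 2 is incorrect due to a sign flip.
The step shows: -exp(x)*log(x + 1) + exp(x)/(x + 1)
The correct value should be: exp(x)*log(x + 1) + exp(x)/(x + 1)

Explanation: The sign of one term was flipped: the term exp(x)*log(x + 1) was incorrectly written as -exp(x)*log(x + 1)
The later steps are derived from this incorrect expression, so the error originates in Step 2.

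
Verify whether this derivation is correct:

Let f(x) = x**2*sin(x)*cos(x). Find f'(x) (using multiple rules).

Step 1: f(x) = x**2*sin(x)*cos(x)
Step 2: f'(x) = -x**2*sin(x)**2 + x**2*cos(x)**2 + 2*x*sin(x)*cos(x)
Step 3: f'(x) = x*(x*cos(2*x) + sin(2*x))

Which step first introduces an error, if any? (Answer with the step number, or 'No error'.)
No error

All steps in this derivation are correct.
The final answer f'(x) = x*(x*cos(2*x) + sin(2*x)) is valid.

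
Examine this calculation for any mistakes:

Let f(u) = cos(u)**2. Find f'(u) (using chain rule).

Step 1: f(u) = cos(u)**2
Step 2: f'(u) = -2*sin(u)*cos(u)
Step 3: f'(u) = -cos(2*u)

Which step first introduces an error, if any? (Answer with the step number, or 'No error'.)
Step 3

Step 3 is incorrect due to a wrong trig function.
The step shows: -cos(2*u)
The correct value should be: -sin(2*u)

Explanation: sin(2*u) was incorrectly written as cos(2*u): the term -sin(2*u) was incorrectly written as -cos(2*u)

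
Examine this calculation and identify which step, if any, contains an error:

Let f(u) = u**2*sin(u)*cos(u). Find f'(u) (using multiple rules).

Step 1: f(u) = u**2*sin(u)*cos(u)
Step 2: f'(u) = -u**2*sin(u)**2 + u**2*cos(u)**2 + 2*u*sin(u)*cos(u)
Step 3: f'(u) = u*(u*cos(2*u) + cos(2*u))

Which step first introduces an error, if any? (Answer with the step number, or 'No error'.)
Step 3

Step 3 is incorrect due to a wrong trig function.
The step shows: u*(u*cos(2*u) + cos(2*u))
The correct value should be: u*(u*cos(2*u) + sin(2*u))

Explanation: sin(2*u) was incorrectly written as cos(2*u): the term u*(u*cos(2*u) + sin(2*u)) was incorrectly written as u*(u*cos(2*u) + cos(2*u))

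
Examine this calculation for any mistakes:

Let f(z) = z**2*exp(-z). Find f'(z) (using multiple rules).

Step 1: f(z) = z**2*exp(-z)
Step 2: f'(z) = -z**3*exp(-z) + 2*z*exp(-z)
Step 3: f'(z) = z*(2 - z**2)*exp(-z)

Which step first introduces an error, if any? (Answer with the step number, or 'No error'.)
Step 2

Step 2 is incorrect due to a wrong exponent.
The step shows: -z**3*exp(-z) + 2*z*exp(-z)
The correct value should be: -z**2*exp(-z) + 2*z*exp(-z)

Explanation: The exponent 2 on z was incorrectly written as 3: the term -z**2*exp(-z) was incorrectly written as -z**3*exp(-z)
The later steps are derived from this incorrect expression, so the error originates in Step 2.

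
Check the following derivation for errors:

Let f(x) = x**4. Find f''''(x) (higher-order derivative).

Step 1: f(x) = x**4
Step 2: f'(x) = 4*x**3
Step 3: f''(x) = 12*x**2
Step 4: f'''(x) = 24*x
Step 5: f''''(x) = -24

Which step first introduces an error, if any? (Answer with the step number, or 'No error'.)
Step 5

Step 5 is incorrect due to a sign flip.
The step shows: -24
The correct value should be: 24

Explanation: The sign of the whole expression was flipped: the term 24 was incorrectly written as -24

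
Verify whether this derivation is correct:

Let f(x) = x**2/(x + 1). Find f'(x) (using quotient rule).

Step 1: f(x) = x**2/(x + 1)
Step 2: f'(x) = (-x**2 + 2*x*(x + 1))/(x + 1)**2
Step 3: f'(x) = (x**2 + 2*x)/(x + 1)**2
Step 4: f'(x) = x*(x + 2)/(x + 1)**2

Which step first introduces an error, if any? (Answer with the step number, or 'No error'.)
No error

All steps in this derivation are correct.
The final answer f'(x) = x*(x + 2)/(x + 1)**2 is valid.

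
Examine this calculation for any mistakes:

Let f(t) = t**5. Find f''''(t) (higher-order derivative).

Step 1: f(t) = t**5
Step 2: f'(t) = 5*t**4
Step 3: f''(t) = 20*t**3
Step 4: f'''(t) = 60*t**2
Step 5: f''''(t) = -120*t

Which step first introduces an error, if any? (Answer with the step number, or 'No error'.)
Step 5

Step 5 is incorrect due to a sign flip.
The step shows: -120*t
The correct value should be: 120*t

Explanation: The sign of the whole expression was flipped: the term 120*t was incorrectly written as -120*t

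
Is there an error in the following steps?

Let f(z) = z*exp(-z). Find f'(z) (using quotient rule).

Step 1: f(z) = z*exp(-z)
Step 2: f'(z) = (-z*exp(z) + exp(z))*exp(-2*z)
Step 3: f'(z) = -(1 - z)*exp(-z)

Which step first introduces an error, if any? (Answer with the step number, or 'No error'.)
Step 3

Step 3 is incorrect due to a sign flip.
The step shows: -(1 - z)*exp(-z)
The correct value should be: (1 - z)*exp(-z)

Explanation: The sign of the whole expression was flipped: the term (1 - z)*exp(-z) was incorrectly written as -(1 - z)*exp(-z)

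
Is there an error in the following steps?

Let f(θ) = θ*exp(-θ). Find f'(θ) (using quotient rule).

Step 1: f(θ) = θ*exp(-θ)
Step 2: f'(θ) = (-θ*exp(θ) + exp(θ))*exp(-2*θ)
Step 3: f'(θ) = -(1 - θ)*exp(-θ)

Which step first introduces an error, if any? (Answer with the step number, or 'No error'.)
Step 3

Step 3 is incorrect due to a sign flip.
The step shows: -(1 - θ)*exp(-θ)
The correct value should be: (1 - θ)*exp(-θ)

Explanation: The sign of the whole expression was flipped: the term (1 - θ)*exp(-θ) was incorrectly written as -(1 - θ)*exp(-θ)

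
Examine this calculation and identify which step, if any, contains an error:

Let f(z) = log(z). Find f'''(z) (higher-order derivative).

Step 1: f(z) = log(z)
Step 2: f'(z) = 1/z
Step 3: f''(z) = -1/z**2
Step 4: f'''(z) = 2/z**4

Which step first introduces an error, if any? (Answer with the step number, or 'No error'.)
Step 4

Step 4 is incorrect due to a wrong exponent.
The step shows: 2/z**4
The correct value should be: 2/z**3

Explanation: The exponent -3 on z was incorrectly written as -4: the term 2/z**3 was incorrectly written as 2/z**4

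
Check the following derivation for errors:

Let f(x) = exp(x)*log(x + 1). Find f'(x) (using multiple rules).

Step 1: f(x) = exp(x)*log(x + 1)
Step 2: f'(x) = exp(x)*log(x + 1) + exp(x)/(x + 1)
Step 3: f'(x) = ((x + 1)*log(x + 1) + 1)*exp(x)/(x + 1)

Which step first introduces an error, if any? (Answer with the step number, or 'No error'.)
No error

All steps in this derivation are correct.
The final answer f'(x) = ((x + 1)*log(x + 1) + 1)*exp(x)/(x + 1) is valid.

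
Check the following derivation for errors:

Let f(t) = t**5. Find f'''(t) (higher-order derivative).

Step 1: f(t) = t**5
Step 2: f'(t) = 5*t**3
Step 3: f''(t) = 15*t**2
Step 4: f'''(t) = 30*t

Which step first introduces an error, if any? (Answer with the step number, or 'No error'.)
Step 2

Step 2 is incorrect due to a wrong exponent.
The step shows: 5*t**3
The correct value should be: 5*t**4

Explanation: The exponent 4 on t was incorrectly written as 3: the term 5*t**4 was incorrectly written as 5*t**3
The later steps are derived from this incorrect expression, so the error originates in Step 2.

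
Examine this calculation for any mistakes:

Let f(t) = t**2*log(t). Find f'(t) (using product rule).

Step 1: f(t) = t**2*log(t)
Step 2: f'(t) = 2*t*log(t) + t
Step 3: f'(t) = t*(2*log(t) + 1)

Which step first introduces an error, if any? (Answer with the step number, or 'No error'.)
No error

All steps in this derivation are correct.
The final answer f'(t) = t*(2*log(t) + 1) is valid.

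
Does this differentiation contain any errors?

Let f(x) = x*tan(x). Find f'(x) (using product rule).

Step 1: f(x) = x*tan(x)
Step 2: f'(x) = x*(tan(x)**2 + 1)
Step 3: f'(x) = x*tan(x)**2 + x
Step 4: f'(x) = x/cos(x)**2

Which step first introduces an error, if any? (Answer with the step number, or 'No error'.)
Step 2

Step 2 is incorrect due to a dropped term.
The step shows: x*(tan(x)**2 + 1)
The correct value should be: x*(tan(x)**2 + 1) + tan(x)

Explanation: A term was dropped: the term tan(x) was incorrectly omitted
The later steps are derived from this incorrect expression, so the error originates in Step 2.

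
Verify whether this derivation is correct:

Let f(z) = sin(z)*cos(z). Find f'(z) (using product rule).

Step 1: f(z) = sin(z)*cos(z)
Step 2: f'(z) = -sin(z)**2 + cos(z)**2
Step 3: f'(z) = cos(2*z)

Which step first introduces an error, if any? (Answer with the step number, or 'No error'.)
No error

All steps in this derivation are correct.
The final answer f'(z) = cos(2*z) is valid.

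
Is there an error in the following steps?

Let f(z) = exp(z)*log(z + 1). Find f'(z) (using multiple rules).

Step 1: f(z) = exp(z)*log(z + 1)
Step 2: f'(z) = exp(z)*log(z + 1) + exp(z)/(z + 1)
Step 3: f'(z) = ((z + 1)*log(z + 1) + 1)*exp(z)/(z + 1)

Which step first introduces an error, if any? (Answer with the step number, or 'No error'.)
No error

All steps in this derivation are correct.
The final answer f'(z) = ((z + 1)*log(z + 1) + 1)*exp(z)/(z + 1) is valid.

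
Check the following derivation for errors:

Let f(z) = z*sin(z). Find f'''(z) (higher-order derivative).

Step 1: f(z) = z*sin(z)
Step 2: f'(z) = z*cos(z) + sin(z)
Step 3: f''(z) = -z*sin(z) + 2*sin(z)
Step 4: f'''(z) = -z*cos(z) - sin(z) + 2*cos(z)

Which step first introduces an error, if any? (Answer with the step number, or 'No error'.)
Step 3

Step 3 is incorrect due to a wrong trig function.
The step shows: -z*sin(z) + 2*sin(z)
The correct value should be: -z*sin(z) + 2*cos(z)

Explanation: cos(z) was incorrectly written as sin(z): the term 2*cos(z) was incorrectly written as 2*sin(z)
The later steps are derived from this incorrect expression, so the error originates in Step 3.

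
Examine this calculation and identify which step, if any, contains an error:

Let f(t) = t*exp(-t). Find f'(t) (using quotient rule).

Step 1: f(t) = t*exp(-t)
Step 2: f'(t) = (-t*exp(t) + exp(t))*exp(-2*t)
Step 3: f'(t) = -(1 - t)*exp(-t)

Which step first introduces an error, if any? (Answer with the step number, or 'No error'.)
Step 3

Step 3 is incorrect due to a sign flip.
The step shows: -(1 - t)*exp(-t)
The correct value should be: (1 - t)*exp(-t)

Explanation: The sign of the whole expression was flipped: the term (1 - t)*exp(-t) was incorrectly written as -(1 - t)*exp(-t)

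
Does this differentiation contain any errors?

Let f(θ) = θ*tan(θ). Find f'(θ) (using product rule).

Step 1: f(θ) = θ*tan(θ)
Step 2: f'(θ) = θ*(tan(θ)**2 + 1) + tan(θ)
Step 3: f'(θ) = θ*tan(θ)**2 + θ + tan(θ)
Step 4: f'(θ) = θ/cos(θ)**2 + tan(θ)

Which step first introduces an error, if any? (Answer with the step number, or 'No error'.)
No error

All steps in this derivation are correct.
The final answer f'(θ) = θ/cos(θ)**2 + tan(θ) is valid.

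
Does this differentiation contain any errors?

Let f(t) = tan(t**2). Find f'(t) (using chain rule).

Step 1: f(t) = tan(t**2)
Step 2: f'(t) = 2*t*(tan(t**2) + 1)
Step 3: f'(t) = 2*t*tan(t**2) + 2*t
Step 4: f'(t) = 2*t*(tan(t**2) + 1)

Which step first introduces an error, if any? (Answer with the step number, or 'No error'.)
Step 2

Step 2 is incorrect due to a wrong exponent.
The step shows: 2*t*(tan(t**2) + 1)
The correct value should be: 2*t*(tan(t**2)**2 + 1)

Explanation: The exponent 2 on tan(t**2) was incorrectly written as 1: the term 2*t*(tan(t**2)**2 + 1) was incorrectly written as 2*t*(tan(t**2) + 1)
The later steps are derived from this incorrect expression, so the error originates in Step 2.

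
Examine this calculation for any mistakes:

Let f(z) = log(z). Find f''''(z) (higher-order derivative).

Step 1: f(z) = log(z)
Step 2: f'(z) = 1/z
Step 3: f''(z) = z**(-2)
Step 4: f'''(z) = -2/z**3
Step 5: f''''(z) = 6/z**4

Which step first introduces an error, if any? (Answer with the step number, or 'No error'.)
Step 3

Step 3 is incorrect due to a sign flip.
The step shows: z**(-2)
The correct value should be: -1/z**2

Explanation: The sign of the whole expression was flipped: the term -1/z**2 was incorrectly written as z**(-2)
The later steps are derived from this incorrect expression, so the error originates in Step 3.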